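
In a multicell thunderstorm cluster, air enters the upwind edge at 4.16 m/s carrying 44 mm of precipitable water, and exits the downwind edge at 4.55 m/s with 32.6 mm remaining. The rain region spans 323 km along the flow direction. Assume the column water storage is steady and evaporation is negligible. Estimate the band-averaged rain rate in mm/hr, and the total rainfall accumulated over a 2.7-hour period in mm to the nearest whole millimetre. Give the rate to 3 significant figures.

R ≈ 0.387 mm/hr; total ≈ 1 mm

Column moisture flux per unit crosswind length is F = V × PW.
Inflow: F_in = 4.16 × 44 = 183.04 mm·m/s
Outflow: F_out = 4.55 × 32.6 = 148.33 mm·m/s
Steady-state rate R = (F_in − F_out)/L = (183.04 − 148.33) / 323000 m = 1.075e-04 mm/s.
R = 1.075e-04 × 3600 = 0.387 mm/hr.
Over 2.7 h: total = 0.387 × 2.7 = 1.0449 ≈ 1 mm.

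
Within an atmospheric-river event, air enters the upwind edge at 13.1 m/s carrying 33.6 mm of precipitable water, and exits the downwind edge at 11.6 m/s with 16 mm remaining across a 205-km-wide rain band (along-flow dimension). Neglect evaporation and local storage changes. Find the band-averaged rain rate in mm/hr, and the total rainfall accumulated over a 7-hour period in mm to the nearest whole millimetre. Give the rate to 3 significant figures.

Column moisture flux per unit crosswind length is F = V × PW.
Inflow: F_in = 13.1 × 33.6 = 440.16 mm·m/s
Outflow: F_out = 11.6 × 16 = 185.6 mm·m/s
Steady-state rate R = (F_in − F_out)/L = (440.16 − 185.6) / 205000 m = 1.242e-03 mm/s.
R = 1.242e-03 × 3600 = 4.47 mm/hr.
Over 7 h: total = 4.47 × 7 = 31.29 ≈ 31 mm.

R ≈ 4.47 mm/hr; total ≈ 31 mm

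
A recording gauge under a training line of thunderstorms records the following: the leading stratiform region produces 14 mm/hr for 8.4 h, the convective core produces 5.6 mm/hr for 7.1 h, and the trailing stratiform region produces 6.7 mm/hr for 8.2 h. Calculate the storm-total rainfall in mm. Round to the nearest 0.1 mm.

Total = Σ Rᵢ Δtᵢ = 14 × 8.4 + 5.6 × 7.1 + 6.7 × 8.2
      = 117.6 + 39.76 + 54.94 = 212.3 mm.

total ≈ 212.3 mm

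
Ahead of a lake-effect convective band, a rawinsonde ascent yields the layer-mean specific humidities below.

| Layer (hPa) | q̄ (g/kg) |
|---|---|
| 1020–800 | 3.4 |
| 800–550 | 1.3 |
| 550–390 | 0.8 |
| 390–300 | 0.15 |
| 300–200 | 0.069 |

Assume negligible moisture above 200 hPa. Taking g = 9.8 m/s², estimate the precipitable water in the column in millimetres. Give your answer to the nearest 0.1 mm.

Precipitable water is the column-integrated vapour mass per unit area: PW = (1/g) Σ q̄ Δp, with q in kg/kg and Δp in Pa (1 kg/m² of water = 1 mm).
Layer 1020–800 hPa: Δp = 220 hPa = 22000 Pa, q̄ = 0.0034 kg/kg → 0.0034 × 22000 / 9.8 = 7.63 mm
Layer 800–550 hPa: Δp = 250 hPa = 25000 Pa, q̄ = 0.0013 kg/kg → 0.0013 × 25000 / 9.8 = 3.32 mm
Layer 550–390 hPa: Δp = 160 hPa = 16000 Pa, q̄ = 0.0008 kg/kg → 0.0008 × 16000 / 9.8 = 1.31 mm
Layer 390–300 hPa: Δp = 90 hPa = 9000 Pa, q̄ = 0.00015 kg/kg → 0.00015 × 9000 / 9.8 = 0.14 mm
Layer 300–200 hPa: Δp = 100 hPa = 10000 Pa, q̄ = 6.9e-05 kg/kg → 6.9e-05 × 10000 / 9.8 = 0.07 mm
PW = 7.63 + 3.32 + 1.31 + 0.14 + 0.07 = 12.47 ≈ 12.5 mm.

PW ≈ 12.5 mm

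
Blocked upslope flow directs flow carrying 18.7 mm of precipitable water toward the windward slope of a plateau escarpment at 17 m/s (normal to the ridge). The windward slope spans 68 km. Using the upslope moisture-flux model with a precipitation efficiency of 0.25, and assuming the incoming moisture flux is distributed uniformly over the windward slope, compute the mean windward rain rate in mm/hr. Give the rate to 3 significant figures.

R ≈ 4.21 mm/hr

Incoming column moisture flux per unit ridge length: F = V × PW = 17 × 18.7 = 317.9 mm·m/s.
Spread over the 68 km slope with efficiency ε = 0.25: R = ε·F/W = 0.25 × 317.9 / 68000 m = 1.169e-03 mm/s.
R = 1.169e-03 × 3600 = 4.21 mm/hr.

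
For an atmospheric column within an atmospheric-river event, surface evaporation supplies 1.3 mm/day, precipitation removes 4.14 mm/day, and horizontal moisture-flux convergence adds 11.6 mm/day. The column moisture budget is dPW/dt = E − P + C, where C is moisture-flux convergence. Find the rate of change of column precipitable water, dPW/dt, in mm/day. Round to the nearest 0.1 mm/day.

dPW/dt = E − P + C = 1.3 − 4.14 + (11.6) = 8.8 mm/day.

dPW/dt ≈ 8.8 mm/day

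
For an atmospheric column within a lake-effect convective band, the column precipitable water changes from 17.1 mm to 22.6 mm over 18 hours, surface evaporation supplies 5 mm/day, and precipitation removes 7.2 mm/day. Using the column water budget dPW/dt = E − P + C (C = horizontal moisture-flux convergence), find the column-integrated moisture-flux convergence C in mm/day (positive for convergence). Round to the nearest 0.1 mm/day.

dPW/dt = (22.6 − 17.1) mm / (18/24 day) = +7.333 mm/day.
C = dPW/dt − E + P = (+7.333) − 5 + 7.2 = 9.5 mm/day.

C ≈ 9.5 mm/day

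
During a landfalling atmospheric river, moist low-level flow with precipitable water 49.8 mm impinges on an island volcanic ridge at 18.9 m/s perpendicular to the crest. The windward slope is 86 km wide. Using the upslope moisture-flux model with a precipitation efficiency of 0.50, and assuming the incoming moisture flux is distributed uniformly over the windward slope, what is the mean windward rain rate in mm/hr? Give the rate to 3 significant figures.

Incoming column moisture flux per unit ridge length: F = V × PW = 18.9 × 49.8 = 941.22 mm·m/s.
Spread over the 86 km slope with efficiency ε = 0.50: R = ε·F/W = 0.50 × 941.22 / 86000 m = 5.472e-03 mm/s.
R = 5.472e-03 × 3600 = 19.7 mm/hr.

R ≈ 19.7 mm/hr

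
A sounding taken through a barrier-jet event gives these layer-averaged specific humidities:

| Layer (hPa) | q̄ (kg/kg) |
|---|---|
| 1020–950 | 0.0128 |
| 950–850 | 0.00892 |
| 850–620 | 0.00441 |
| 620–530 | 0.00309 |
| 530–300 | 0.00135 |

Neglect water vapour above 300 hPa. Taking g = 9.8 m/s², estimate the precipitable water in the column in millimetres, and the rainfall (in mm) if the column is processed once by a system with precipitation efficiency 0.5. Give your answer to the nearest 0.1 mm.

Precipitable water is the column-integrated vapour mass per unit area: PW = (1/g) Σ q̄ Δp, with q in kg/kg and Δp in Pa (1 kg/m² of water = 1 mm).
Layer 1020–950 hPa: Δp = 70 hPa = 7000 Pa, q̄ = 0.0128 kg/kg → 0.0128 × 7000 / 9.8 = 9.14 mm
Layer 950–850 hPa: Δp = 100 hPa = 10000 Pa, q̄ = 0.00892 kg/kg → 0.00892 × 10000 / 9.8 = 9.10 mm
Layer 850–620 hPa: Δp = 230 hPa = 23000 Pa, q̄ = 0.00441 kg/kg → 0.00441 × 23000 / 9.8 = 10.35 mm
Layer 620–530 hPa: Δp = 90 hPa = 9000 Pa, q̄ = 0.00309 kg/kg → 0.00309 × 9000 / 9.8 = 2.84 mm
Layer 530–300 hPa: Δp = 230 hPa = 23000 Pa, q̄ = 0.00135 kg/kg → 0.00135 × 23000 / 9.8 = 3.17 mm
PW = 9.14 + 9.10 + 10.35 + 2.84 + 3.17 = 34.60 ≈ 34.6 mm.
Rainfall = ε × PW = 0.5 × 34.6 = 17.3 mm.

PW ≈ 34.6 mm; rainfall ≈ 17.3 mm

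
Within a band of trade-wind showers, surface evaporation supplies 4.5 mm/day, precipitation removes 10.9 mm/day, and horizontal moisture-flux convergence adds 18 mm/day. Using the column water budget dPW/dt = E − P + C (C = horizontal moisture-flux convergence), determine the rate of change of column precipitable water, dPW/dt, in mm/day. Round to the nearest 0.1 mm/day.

dPW/dt ≈ 11.6 mm/day

dPW/dt = E − P + C = 4.5 − 10.9 + (18) = 11.6 mm/day.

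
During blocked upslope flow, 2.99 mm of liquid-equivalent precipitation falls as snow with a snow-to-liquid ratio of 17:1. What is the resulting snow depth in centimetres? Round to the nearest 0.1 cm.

Snow depth = liquid × ratio = 2.99 mm × 17 = 50.83 mm = 5.1 cm.

snow depth ≈ 5.1 cm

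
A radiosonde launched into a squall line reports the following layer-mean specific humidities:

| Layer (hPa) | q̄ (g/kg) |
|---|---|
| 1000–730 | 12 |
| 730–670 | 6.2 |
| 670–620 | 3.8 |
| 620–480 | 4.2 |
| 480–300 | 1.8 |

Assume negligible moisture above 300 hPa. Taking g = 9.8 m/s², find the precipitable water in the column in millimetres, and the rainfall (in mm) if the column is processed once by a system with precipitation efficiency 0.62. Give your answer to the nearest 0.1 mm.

PW ≈ 48.1 mm; rainfall ≈ 29.8 mm

Precipitable water is the column-integrated vapour mass per unit area: PW = (1/g) Σ q̄ Δp, with q in kg/kg and Δp in Pa (1 kg/m² of water = 1 mm).
Layer 1000–730 hPa: Δp = 270 hPa = 27000 Pa, q̄ = 0.012 kg/kg → 0.012 × 27000 / 9.8 = 33.06 mm
Layer 730–670 hPa: Δp = 60 hPa = 6000 Pa, q̄ = 0.0062 kg/kg → 0.0062 × 6000 / 9.8 = 3.80 mm
Layer 670–620 hPa: Δp = 50 hPa = 5000 Pa, q̄ = 0.0038 kg/kg → 0.0038 × 5000 / 9.8 = 1.94 mm
Layer 620–480 hPa: Δp = 140 hPa = 14000 Pa, q̄ = 0.0042 kg/kg → 0.0042 × 14000 / 9.8 = 6.00 mm
Layer 480–300 hPa: Δp = 180 hPa = 18000 Pa, q̄ = 0.0018 kg/kg → 0.0018 × 18000 / 9.8 = 3.31 mm
PW = 33.06 + 3.80 + 1.94 + 6.00 + 3.31 = 48.11 ≈ 48.1 mm.
Rainfall = ε × PW = 0.62 × 48.1 = 29.8 mm.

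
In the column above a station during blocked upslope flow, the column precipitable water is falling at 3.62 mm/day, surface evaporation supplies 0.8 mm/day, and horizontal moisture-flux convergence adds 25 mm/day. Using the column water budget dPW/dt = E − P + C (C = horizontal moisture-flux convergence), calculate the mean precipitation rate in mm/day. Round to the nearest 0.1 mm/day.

P ≈ 29.4 mm/day

dPW/dt = -3.62 mm/day.
P = E + C − dPW/dt = 0.8 + (25) − (-3.62) = 29.4 mm/day.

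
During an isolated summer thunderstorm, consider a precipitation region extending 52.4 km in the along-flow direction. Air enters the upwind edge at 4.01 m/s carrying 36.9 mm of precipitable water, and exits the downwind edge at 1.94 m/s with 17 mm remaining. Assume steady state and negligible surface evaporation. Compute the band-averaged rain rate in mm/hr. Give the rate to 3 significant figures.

R ≈ 7.90 mm/hr

Column moisture flux per unit crosswind length is F = V × PW.
Inflow: F_in = 4.01 × 36.9 = 147.969 mm·m/s
Outflow: F_out = 1.94 × 17 = 32.98 mm·m/s
Steady-state rate R = (F_in − F_out)/L = (147.969 − 32.98) / 52400 m = 2.194e-03 mm/s.
R = 2.194e-03 × 3600 = 7.90 mm/hr.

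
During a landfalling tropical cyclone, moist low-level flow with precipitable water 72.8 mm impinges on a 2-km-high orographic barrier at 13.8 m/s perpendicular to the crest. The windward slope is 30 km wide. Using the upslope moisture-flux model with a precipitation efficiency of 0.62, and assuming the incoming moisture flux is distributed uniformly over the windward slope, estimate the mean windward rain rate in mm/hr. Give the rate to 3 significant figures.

Incoming column moisture flux per unit ridge length: F = V × PW = 13.8 × 72.8 = 1004.64 mm·m/s.
Spread over the 30 km slope with efficiency ε = 0.62: R = ε·F/W = 0.62 × 1004.64 / 30000 m = 2.076e-02 mm/s.
R = 2.076e-02 × 3600 = 74.7 mm/hr.

R ≈ 74.7 mm/hr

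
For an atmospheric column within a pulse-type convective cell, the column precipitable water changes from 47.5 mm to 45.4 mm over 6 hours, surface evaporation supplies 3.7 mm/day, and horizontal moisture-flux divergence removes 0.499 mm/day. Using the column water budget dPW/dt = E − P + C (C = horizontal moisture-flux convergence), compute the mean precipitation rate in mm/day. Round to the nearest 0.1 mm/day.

P ≈ 11.6 mm/day

dPW/dt = (45.4 − 47.5) mm / (6/24 day) = -8.400 mm/day.
P = E + C − dPW/dt = 3.7 + (-0.499) − (-8.400) = 11.6 mm/day.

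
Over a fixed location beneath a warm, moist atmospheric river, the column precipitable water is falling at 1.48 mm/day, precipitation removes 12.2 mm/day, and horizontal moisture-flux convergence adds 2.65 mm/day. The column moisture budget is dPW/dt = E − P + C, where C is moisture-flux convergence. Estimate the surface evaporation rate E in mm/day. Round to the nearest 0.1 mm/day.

E ≈ 8.1 mm/day

dPW/dt = -1.48 mm/day.
E = dPW/dt + P − C = (-1.48) + 12.2 − (2.65) = 8.1 mm/day.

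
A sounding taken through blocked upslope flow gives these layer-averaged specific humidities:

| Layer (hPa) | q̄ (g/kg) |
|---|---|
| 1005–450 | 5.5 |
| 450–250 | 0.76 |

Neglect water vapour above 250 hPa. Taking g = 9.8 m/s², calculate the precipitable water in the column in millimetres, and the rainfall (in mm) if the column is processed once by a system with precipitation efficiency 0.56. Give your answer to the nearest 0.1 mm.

PW ≈ 32.7 mm; rainfall ≈ 18.3 mm

Precipitable water is the column-integrated vapour mass per unit area: PW = (1/g) Σ q̄ Δp, with q in kg/kg and Δp in Pa (1 kg/m² of water = 1 mm).
Layer 1005–450 hPa: Δp = 555 hPa = 55500 Pa, q̄ = 0.0055 kg/kg → 0.0055 × 55500 / 9.8 = 31.15 mm
Layer 450–250 hPa: Δp = 200 hPa = 20000 Pa, q̄ = 0.00076 kg/kg → 0.00076 × 20000 / 9.8 = 1.55 mm
PW = 31.15 + 1.55 = 32.70 ≈ 32.7 mm.
Rainfall = ε × PW = 0.56 × 32.7 = 18.3 mm.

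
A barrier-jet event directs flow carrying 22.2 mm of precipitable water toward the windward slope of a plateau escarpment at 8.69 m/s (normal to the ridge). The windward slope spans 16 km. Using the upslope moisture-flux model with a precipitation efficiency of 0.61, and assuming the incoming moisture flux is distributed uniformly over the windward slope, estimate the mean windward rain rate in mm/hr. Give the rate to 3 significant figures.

R ≈ 26.5 mm/hr

Incoming column moisture flux per unit ridge length: F = V × PW = 8.69 × 22.2 = 192.918 mm·m/s.
Spread over the 16 km slope with efficiency ε = 0.61: R = ε·F/W = 0.61 × 192.918 / 16000 m = 7.355e-03 mm/s.
R = 7.355e-03 × 3600 = 26.5 mm/hr.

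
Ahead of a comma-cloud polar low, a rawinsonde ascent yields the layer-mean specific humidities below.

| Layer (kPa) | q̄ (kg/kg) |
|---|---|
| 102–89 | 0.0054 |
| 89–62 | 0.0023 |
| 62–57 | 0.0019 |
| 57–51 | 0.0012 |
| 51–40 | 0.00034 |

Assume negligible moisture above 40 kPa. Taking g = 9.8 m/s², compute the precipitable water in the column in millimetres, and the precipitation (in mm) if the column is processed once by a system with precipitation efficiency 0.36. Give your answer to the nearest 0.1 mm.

Precipitable water is the column-integrated vapour mass per unit area: PW = (1/g) Σ q̄ Δp, with q in kg/kg and Δp in Pa (1 kg/m² of water = 1 mm).
Layer 102–89 kPa: Δp = 130 hPa = 13000 Pa, q̄ = 0.0054 kg/kg → 0.0054 × 13000 / 9.8 = 7.16 mm
Layer 89–62 kPa: Δp = 270 hPa = 27000 Pa, q̄ = 0.0023 kg/kg → 0.0023 × 27000 / 9.8 = 6.34 mm
Layer 62–57 kPa: Δp = 50 hPa = 5000 Pa, q̄ = 0.0019 kg/kg → 0.0019 × 5000 / 9.8 = 0.97 mm
Layer 57–51 kPa: Δp = 60 hPa = 6000 Pa, q̄ = 0.0012 kg/kg → 0.0012 × 6000 / 9.8 = 0.73 mm
Layer 51–40 kPa: Δp = 110 hPa = 11000 Pa, q̄ = 0.00034 kg/kg → 0.00034 × 11000 / 9.8 = 0.38 mm
PW = 7.16 + 6.34 + 0.97 + 0.73 + 0.38 = 15.58 ≈ 15.6 mm.
Precipitation = ε × PW = 0.36 × 15.6 = 5.6 mm.

PW ≈ 15.6 mm; precipitation ≈ 5.6 mm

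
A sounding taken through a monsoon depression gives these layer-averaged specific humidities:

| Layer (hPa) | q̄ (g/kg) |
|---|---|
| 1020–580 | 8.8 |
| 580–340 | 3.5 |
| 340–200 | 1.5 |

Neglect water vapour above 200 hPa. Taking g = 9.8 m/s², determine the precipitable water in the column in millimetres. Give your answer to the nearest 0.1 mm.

Precipitable water is the column-integrated vapour mass per unit area: PW = (1/g) Σ q̄ Δp, with q in kg/kg and Δp in Pa (1 kg/m² of water = 1 mm).
Layer 1020–580 hPa: Δp = 440 hPa = 44000 Pa, q̄ = 0.0088 kg/kg → 0.0088 × 44000 / 9.8 = 39.51 mm
Layer 580–340 hPa: Δp = 240 hPa = 24000 Pa, q̄ = 0.0035 kg/kg → 0.0035 × 24000 / 9.8 = 8.57 mm
Layer 340–200 hPa: Δp = 140 hPa = 14000 Pa, q̄ = 0.0015 kg/kg → 0.0015 × 14000 / 9.8 = 2.14 mm
PW = 39.51 + 8.57 + 2.14 = 50.22 ≈ 50.2 mm.

PW ≈ 50.2 mm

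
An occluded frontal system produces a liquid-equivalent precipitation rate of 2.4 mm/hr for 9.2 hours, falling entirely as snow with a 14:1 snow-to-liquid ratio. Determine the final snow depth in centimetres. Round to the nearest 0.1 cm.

snow depth ≈ 30.9 cm

Liquid-equivalent depth = 2.4 × 9.2 = 22.08 mm.
Snow depth = 22.08 mm × 14 = 309.12 mm = 30.9 cm.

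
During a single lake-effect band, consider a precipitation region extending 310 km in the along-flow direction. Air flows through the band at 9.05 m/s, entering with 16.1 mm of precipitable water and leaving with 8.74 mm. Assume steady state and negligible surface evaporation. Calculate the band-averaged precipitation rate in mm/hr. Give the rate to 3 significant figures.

Column moisture flux per unit crosswind length is F = V × PW.
Inflow: F_in = 9.05 × 16.1 = 145.705 mm·m/s
Outflow: F_out = 9.05 × 8.74 = 79.097 mm·m/s
Steady-state rate R = (F_in − F_out)/L = (145.705 − 79.097) / 310000 m = 2.149e-04 mm/s.
R = 2.149e-04 × 3600 = 0.774 mm/hr.

R ≈ 0.774 mm/hr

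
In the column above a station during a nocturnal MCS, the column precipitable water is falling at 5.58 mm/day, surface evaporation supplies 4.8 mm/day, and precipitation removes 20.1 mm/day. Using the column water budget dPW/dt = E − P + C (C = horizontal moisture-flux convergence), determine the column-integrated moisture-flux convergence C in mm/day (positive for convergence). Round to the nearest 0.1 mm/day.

C ≈ 9.7 mm/day

dPW/dt = -5.58 mm/day.
C = dPW/dt − E + P = (-5.58) − 4.8 + 20.1 = 9.7 mm/day.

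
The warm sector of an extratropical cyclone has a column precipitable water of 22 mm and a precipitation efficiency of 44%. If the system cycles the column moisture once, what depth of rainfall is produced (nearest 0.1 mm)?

rainfall ≈ 9.7 mm

Rainfall = ε × PW = 0.44 × 22 = 9.7 mm.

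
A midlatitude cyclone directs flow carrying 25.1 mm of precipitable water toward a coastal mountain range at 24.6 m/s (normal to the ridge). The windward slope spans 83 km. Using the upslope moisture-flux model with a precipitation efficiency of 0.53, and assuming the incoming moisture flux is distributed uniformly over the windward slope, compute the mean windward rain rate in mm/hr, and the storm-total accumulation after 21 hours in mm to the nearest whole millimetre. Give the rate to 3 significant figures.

Incoming column moisture flux per unit ridge length: F = V × PW = 24.6 × 25.1 = 617.46 mm·m/s.
Spread over the 83 km slope with efficiency ε = 0.53: R = ε·F/W = 0.53 × 617.46 / 83000 m = 3.943e-03 mm/s.
R = 3.943e-03 × 3600 = 14.2 mm/hr.
Over 21 h: total = 14.2 × 21 = 298.2 ≈ 298 mm.

R ≈ 14.2 mm/hr; total ≈ 298 mm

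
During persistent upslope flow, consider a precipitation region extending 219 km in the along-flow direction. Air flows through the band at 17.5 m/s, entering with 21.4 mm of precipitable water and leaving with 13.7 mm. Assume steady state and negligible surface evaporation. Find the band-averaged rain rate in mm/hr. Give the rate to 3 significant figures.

R ≈ 2.22 mm/hr

Column moisture flux per unit crosswind length is F = V × PW.
Inflow: F_in = 17.5 × 21.4 = 374.5 mm·m/s
Outflow: F_out = 17.5 × 13.7 = 239.75 mm·m/s
Steady-state rate R = (F_in − F_out)/L = (374.5 − 239.75) / 219000 m = 6.153e-04 mm/s.
R = 6.153e-04 × 3600 = 2.22 mm/hr.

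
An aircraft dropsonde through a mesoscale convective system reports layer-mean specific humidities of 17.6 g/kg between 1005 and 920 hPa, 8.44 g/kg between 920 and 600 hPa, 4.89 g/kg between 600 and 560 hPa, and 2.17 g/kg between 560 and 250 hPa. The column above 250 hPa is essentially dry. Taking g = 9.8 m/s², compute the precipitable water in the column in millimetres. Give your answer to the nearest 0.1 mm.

Precipitable water is the column-integrated vapour mass per unit area: PW = (1/g) Σ q̄ Δp, with q in kg/kg and Δp in Pa (1 kg/m² of water = 1 mm).
Layer 1005–920 hPa: Δp = 85 hPa = 8500 Pa, q̄ = 0.0176 kg/kg → 0.0176 × 8500 / 9.8 = 15.27 mm
Layer 920–600 hPa: Δp = 320 hPa = 32000 Pa, q̄ = 0.00844 kg/kg → 0.00844 × 32000 / 9.8 = 27.56 mm
Layer 600–560 hPa: Δp = 40 hPa = 4000 Pa, q̄ = 0.00489 kg/kg → 0.00489 × 4000 / 9.8 = 2.00 mm
Layer 560–250 hPa: Δp = 310 hPa = 31000 Pa, q̄ = 0.00217 kg/kg → 0.00217 × 31000 / 9.8 = 6.86 mm
PW = 15.27 + 27.56 + 2.00 + 6.86 = 51.69 ≈ 51.7 mm.

PW ≈ 51.7 mm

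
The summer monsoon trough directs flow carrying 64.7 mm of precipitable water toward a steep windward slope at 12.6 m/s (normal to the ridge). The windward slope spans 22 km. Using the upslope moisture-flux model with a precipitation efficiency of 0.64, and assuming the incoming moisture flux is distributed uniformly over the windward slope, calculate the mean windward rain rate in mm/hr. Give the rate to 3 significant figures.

R ≈ 85.4 mm/hr

Incoming column moisture flux per unit ridge length: F = V × PW = 12.6 × 64.7 = 815.22 mm·m/s.
Spread over the 22 km slope with efficiency ε = 0.64: R = ε·F/W = 0.64 × 815.22 / 22000 m = 2.372e-02 mm/s.
R = 2.372e-02 × 3600 = 85.4 mm/hr.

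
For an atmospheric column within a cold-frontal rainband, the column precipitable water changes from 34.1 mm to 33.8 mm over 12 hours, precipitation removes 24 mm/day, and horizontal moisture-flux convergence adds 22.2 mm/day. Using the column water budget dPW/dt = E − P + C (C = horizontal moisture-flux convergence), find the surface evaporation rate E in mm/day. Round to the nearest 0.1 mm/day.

E ≈ 1.2 mm/day

dPW/dt = (33.8 − 34.1) mm / (12/24 day) = -0.600 mm/day.
E = dPW/dt + P − C = (-0.600) + 24 − (22.2) = 1.2 mm/day.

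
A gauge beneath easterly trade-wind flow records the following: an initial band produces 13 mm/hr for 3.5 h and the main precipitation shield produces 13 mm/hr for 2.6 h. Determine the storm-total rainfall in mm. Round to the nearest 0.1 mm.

total ≈ 79.3 mm

Total = Σ Rᵢ Δtᵢ = 13 × 3.5 + 13 × 2.6
      = 45.5 + 33.8 = 79.3 mm.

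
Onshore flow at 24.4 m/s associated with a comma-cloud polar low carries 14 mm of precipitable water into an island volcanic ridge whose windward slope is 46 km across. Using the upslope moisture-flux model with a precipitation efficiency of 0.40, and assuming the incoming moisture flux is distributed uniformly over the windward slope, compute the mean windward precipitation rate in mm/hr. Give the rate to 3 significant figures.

R ≈ 10.7 mm/hr

Incoming column moisture flux per unit ridge length: F = V × PW = 24.4 × 14 = 341.6 mm·m/s.
Spread over the 46 km slope with efficiency ε = 0.40: R = ε·F/W = 0.40 × 341.6 / 46000 m = 2.970e-03 mm/s.
R = 2.970e-03 × 3600 = 10.7 mm/hr.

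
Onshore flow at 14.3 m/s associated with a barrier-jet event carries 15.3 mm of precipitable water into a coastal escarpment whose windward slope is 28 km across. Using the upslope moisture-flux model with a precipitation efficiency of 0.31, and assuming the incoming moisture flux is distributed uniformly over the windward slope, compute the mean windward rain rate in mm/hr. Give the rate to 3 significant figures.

Incoming column moisture flux per unit ridge length: F = V × PW = 14.3 × 15.3 = 218.79 mm·m/s.
Spread over the 28 km slope with efficiency ε = 0.31: R = ε·F/W = 0.31 × 218.79 / 28000 m = 2.422e-03 mm/s.
R = 2.422e-03 × 3600 = 8.72 mm/hr.

R ≈ 8.72 mm/hr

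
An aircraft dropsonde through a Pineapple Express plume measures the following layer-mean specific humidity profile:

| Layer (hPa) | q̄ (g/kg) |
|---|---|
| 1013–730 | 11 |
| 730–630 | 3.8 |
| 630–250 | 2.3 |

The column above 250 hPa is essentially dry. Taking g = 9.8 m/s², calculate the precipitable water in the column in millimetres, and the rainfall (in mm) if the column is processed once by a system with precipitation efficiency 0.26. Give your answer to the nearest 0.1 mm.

PW ≈ 44.6 mm; rainfall ≈ 11.6 mm

Precipitable water is the column-integrated vapour mass per unit area: PW = (1/g) Σ q̄ Δp, with q in kg/kg and Δp in Pa (1 kg/m² of water = 1 mm).
Layer 1013–730 hPa: Δp = 283 hPa = 28300 Pa, q̄ = 0.011 kg/kg → 0.011 × 28300 / 9.8 = 31.77 mm
Layer 730–630 hPa: Δp = 100 hPa = 10000 Pa, q̄ = 0.0038 kg/kg → 0.0038 × 10000 / 9.8 = 3.88 mm
Layer 630–250 hPa: Δp = 380 hPa = 38000 Pa, q̄ = 0.0023 kg/kg → 0.0023 × 38000 / 9.8 = 8.92 mm
PW = 31.77 + 3.88 + 8.92 = 44.57 ≈ 44.6 mm.
Rainfall = ε × PW = 0.26 × 44.6 = 11.6 mm.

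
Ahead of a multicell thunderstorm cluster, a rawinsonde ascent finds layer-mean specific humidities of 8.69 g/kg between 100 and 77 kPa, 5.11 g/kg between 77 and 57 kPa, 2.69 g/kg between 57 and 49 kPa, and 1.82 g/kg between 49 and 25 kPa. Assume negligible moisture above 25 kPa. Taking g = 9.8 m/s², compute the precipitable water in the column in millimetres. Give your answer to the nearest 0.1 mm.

PW ≈ 37.5 mm

Precipitable water is the column-integrated vapour mass per unit area: PW = (1/g) Σ q̄ Δp, with q in kg/kg and Δp in Pa (1 kg/m² of water = 1 mm).
Layer 100–77 kPa: Δp = 230 hPa = 23000 Pa, q̄ = 0.00869 kg/kg → 0.00869 × 23000 / 9.8 = 20.39 mm
Layer 77–57 kPa: Δp = 200 hPa = 20000 Pa, q̄ = 0.00511 kg/kg → 0.00511 × 20000 / 9.8 = 10.43 mm
Layer 57–49 kPa: Δp = 80 hPa = 8000 Pa, q̄ = 0.00269 kg/kg → 0.00269 × 8000 / 9.8 = 2.20 mm
Layer 49–25 kPa: Δp = 240 hPa = 24000 Pa, q̄ = 0.00182 kg/kg → 0.00182 × 24000 / 9.8 = 4.46 mm
PW = 20.39 + 10.43 + 2.20 + 4.46 = 37.48 ≈ 37.5 mm.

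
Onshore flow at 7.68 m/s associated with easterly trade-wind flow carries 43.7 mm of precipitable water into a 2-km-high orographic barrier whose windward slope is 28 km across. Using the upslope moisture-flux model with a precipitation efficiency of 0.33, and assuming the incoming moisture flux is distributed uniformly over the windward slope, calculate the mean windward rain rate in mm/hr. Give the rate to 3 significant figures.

R ≈ 14.2 mm/hr

Incoming column moisture flux per unit ridge length: F = V × PW = 7.68 × 43.7 = 335.616 mm·m/s.
Spread over the 28 km slope with efficiency ε = 0.33: R = ε·F/W = 0.33 × 335.616 / 28000 m = 3.955e-03 mm/s.
R = 3.955e-03 × 3600 = 14.2 mm/hr.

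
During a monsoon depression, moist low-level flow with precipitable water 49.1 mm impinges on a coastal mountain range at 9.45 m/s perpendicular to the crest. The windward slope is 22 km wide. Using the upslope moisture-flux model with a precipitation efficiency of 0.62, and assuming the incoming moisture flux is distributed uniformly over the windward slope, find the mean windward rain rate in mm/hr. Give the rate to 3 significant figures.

Incoming column moisture flux per unit ridge length: F = V × PW = 9.45 × 49.1 = 463.995 mm·m/s.
Spread over the 22 km slope with efficiency ε = 0.62: R = ε·F/W = 0.62 × 463.995 / 22000 m = 1.308e-02 mm/s.
R = 1.308e-02 × 3600 = 47.1 mm/hr.

R ≈ 47.1 mm/hr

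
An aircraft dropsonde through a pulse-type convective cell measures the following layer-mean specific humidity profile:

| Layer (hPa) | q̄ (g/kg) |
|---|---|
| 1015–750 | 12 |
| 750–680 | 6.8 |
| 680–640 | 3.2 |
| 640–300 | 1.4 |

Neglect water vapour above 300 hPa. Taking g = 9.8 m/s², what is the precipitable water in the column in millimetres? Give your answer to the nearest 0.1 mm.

Precipitable water is the column-integrated vapour mass per unit area: PW = (1/g) Σ q̄ Δp, with q in kg/kg and Δp in Pa (1 kg/m² of water = 1 mm).
Layer 1015–750 hPa: Δp = 265 hPa = 26500 Pa, q̄ = 0.012 kg/kg → 0.012 × 26500 / 9.8 = 32.45 mm
Layer 750–680 hPa: Δp = 70 hPa = 7000 Pa, q̄ = 0.0068 kg/kg → 0.0068 × 7000 / 9.8 = 4.86 mm
Layer 680–640 hPa: Δp = 40 hPa = 4000 Pa, q̄ = 0.0032 kg/kg → 0.0032 × 4000 / 9.8 = 1.31 mm
Layer 640–300 hPa: Δp = 340 hPa = 34000 Pa, q̄ = 0.0014 kg/kg → 0.0014 × 34000 / 9.8 = 4.86 mm
PW = 32.45 + 4.86 + 1.31 + 4.86 = 43.48 ≈ 43.5 mm.

PW ≈ 43.5 mm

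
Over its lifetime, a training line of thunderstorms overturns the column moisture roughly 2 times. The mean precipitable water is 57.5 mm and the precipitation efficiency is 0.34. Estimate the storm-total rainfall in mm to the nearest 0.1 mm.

rainfall ≈ 39.1 mm

Each cycle deposits ε × PW = 0.34 × 57.5 = 19.55 mm.
Over 2 cycles: 2 × 19.55 = 39.1 mm.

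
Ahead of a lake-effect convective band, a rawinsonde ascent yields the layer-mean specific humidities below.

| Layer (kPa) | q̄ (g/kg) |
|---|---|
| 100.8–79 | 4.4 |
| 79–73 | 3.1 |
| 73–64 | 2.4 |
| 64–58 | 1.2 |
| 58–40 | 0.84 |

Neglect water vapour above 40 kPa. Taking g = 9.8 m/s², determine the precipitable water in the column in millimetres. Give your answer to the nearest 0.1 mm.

PW ≈ 16.2 mm

Precipitable water is the column-integrated vapour mass per unit area: PW = (1/g) Σ q̄ Δp, with q in kg/kg and Δp in Pa (1 kg/m² of water = 1 mm).
Layer 100.8–79 kPa: Δp = 218 hPa = 21800 Pa, q̄ = 0.0044 kg/kg → 0.0044 × 21800 / 9.8 = 9.79 mm
Layer 79–73 kPa: Δp = 60 hPa = 6000 Pa, q̄ = 0.0031 kg/kg → 0.0031 × 6000 / 9.8 = 1.90 mm
Layer 73–64 kPa: Δp = 90 hPa = 9000 Pa, q̄ = 0.0024 kg/kg → 0.0024 × 9000 / 9.8 = 2.20 mm
Layer 64–58 kPa: Δp = 60 hPa = 6000 Pa, q̄ = 0.0012 kg/kg → 0.0012 × 6000 / 9.8 = 0.73 mm
Layer 58–40 kPa: Δp = 180 hPa = 18000 Pa, q̄ = 0.00084 kg/kg → 0.00084 × 18000 / 9.8 = 1.54 mm
PW = 9.79 + 1.90 + 2.20 + 0.73 + 1.54 = 16.16 ≈ 16.2 mm.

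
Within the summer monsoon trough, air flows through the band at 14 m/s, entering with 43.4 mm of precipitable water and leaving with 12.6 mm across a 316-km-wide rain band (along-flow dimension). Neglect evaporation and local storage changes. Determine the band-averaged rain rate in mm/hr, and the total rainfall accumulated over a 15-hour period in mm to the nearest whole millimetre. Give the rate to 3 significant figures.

R ≈ 4.91 mm/hr; total ≈ 74 mm

Column moisture flux per unit crosswind length is F = V × PW.
Inflow: F_in = 14 × 43.4 = 607.6 mm·m/s
Outflow: F_out = 14 × 12.6 = 176.4 mm·m/s
Steady-state rate R = (F_in − F_out)/L = (607.6 − 176.4) / 316000 m = 1.365e-03 mm/s.
R = 1.365e-03 × 3600 = 4.91 mm/hr.
Over 15 h: total = 4.91 × 15 = 73.65 ≈ 74 mm.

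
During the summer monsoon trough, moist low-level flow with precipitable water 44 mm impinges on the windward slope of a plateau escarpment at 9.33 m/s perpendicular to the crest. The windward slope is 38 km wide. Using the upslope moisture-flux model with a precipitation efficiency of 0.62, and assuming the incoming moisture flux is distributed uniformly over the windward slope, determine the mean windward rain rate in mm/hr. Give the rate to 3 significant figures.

R ≈ 24.1 mm/hr

Incoming column moisture flux per unit ridge length: F = V × PW = 9.33 × 44 = 410.52 mm·m/s.
Spread over the 38 km slope with efficiency ε = 0.62: R = ε·F/W = 0.62 × 410.52 / 38000 m = 6.698e-03 mm/s.
R = 6.698e-03 × 3600 = 24.1 mm/hr.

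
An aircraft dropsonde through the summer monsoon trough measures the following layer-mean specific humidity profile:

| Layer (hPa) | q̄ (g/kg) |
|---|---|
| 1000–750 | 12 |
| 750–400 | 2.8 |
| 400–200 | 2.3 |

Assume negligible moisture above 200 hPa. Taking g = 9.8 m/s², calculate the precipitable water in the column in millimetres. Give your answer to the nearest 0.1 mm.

PW ≈ 45.3 mm

Precipitable water is the column-integrated vapour mass per unit area: PW = (1/g) Σ q̄ Δp, with q in kg/kg and Δp in Pa (1 kg/m² of water = 1 mm).
Layer 1000–750 hPa: Δp = 250 hPa = 25000 Pa, q̄ = 0.012 kg/kg → 0.012 × 25000 / 9.8 = 30.61 mm
Layer 750–400 hPa: Δp = 350 hPa = 35000 Pa, q̄ = 0.0028 kg/kg → 0.0028 × 35000 / 9.8 = 10.00 mm
Layer 400–200 hPa: Δp = 200 hPa = 20000 Pa, q̄ = 0.0023 kg/kg → 0.0023 × 20000 / 9.8 = 4.69 mm
PW = 30.61 + 10.00 + 4.69 = 45.30 ≈ 45.3 mm.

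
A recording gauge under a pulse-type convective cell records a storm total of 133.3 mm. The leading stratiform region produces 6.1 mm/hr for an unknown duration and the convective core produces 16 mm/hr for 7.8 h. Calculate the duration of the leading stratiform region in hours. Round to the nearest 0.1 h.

Known phases: 16 × 7.8 = 124.8 mm.
Remaining depth = 133.3 − 124.8 = 8.5 mm.
Duration = 8.5 / 6.1 = 1.4 h.

duration ≈ 1.4 h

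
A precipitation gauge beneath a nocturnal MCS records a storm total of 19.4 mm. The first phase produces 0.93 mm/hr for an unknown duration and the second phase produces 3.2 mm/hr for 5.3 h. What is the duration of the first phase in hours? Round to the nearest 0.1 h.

duration ≈ 2.6 h

Known phases: 3.2 × 5.3 = 16.96 mm.
Remaining depth = 19.4 − 16.96 = 2.44 mm.
Duration = 2.44 / 0.93 = 2.6 h.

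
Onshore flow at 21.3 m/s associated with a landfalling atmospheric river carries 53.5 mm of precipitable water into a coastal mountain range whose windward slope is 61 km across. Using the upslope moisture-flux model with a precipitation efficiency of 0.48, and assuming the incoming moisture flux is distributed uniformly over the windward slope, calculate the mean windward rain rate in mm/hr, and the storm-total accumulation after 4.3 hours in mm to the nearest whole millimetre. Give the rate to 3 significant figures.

Incoming column moisture flux per unit ridge length: F = V × PW = 21.3 × 53.5 = 1139.55 mm·m/s.
Spread over the 61 km slope with efficiency ε = 0.48: R = ε·F/W = 0.48 × 1139.55 / 61000 m = 8.967e-03 mm/s.
R = 8.967e-03 × 3600 = 32.3 mm/hr.
Over 4.3 h: total = 32.3 × 4.3 = 138.89 ≈ 139 mm.

R ≈ 32.3 mm/hr; total ≈ 139 mm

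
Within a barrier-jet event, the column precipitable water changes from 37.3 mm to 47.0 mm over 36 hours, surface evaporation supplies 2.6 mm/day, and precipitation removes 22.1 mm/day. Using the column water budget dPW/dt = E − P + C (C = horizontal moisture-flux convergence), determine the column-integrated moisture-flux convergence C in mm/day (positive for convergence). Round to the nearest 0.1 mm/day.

dPW/dt = (47.0 − 37.3) mm / (36/24 day) = +6.467 mm/day.
C = dPW/dt − E + P = (+6.467) − 2.6 + 22.1 = 26.0 mm/day.

C ≈ 26.0 mm/day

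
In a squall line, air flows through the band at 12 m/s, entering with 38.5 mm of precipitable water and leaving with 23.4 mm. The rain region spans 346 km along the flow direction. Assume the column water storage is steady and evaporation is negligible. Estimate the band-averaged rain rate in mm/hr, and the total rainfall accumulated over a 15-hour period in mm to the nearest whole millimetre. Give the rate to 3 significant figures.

R ≈ 1.89 mm/hr; total ≈ 28 mm

Column moisture flux per unit crosswind length is F = V × PW.
Inflow: F_in = 12 × 38.5 = 462 mm·m/s
Outflow: F_out = 12 × 23.4 = 280.8 mm·m/s
Steady-state rate R = (F_in − F_out)/L = (462 − 280.8) / 346000 m = 5.237e-04 mm/s.
R = 5.237e-04 × 3600 = 1.89 mm/hr.
Over 15 h: total = 1.89 × 15 = 28.35 ≈ 28 mm.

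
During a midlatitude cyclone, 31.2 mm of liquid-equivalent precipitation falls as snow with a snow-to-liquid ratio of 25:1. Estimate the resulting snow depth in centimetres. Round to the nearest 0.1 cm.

Snow depth = liquid × ratio = 31.2 mm × 25 = 780 mm = 78.0 cm.

snow depth ≈ 78.0 cm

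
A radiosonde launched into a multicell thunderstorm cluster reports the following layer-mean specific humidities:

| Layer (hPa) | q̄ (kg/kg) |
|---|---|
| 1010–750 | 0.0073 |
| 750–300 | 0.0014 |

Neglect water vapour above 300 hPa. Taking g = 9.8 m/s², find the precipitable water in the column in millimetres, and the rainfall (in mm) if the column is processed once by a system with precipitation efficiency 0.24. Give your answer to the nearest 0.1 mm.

Precipitable water is the column-integrated vapour mass per unit area: PW = (1/g) Σ q̄ Δp, with q in kg/kg and Δp in Pa (1 kg/m² of water = 1 mm).
Layer 1010–750 hPa: Δp = 260 hPa = 26000 Pa, q̄ = 0.0073 kg/kg → 0.0073 × 26000 / 9.8 = 19.37 mm
Layer 750–300 hPa: Δp = 450 hPa = 45000 Pa, q̄ = 0.0014 kg/kg → 0.0014 × 45000 / 9.8 = 6.43 mm
PW = 19.37 + 6.43 = 25.80 ≈ 25.8 mm.
Rainfall = ε × PW = 0.24 × 25.8 = 6.2 mm.

PW ≈ 25.8 mm; rainfall ≈ 6.2 mm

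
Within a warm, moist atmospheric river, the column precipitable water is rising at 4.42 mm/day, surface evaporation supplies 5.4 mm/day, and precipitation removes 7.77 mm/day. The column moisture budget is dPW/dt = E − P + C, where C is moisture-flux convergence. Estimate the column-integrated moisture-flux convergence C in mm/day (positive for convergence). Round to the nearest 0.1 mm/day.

C ≈ 6.8 mm/day

dPW/dt = +4.42 mm/day.
C = dPW/dt − E + P = (+4.42) − 5.4 + 7.77 = 6.8 mm/day.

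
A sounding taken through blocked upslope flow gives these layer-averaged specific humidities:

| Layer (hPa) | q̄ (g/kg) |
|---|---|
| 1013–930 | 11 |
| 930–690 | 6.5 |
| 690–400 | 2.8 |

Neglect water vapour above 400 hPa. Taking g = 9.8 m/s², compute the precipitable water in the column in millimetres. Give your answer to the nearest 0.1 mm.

PW ≈ 33.5 mm

Precipitable water is the column-integrated vapour mass per unit area: PW = (1/g) Σ q̄ Δp, with q in kg/kg and Δp in Pa (1 kg/m² of water = 1 mm).
Layer 1013–930 hPa: Δp = 83 hPa = 8300 Pa, q̄ = 0.011 kg/kg → 0.011 × 8300 / 9.8 = 9.32 mm
Layer 930–690 hPa: Δp = 240 hPa = 24000 Pa, q̄ = 0.0065 kg/kg → 0.0065 × 24000 / 9.8 = 15.92 mm
Layer 690–400 hPa: Δp = 290 hPa = 29000 Pa, q̄ = 0.0028 kg/kg → 0.0028 × 29000 / 9.8 = 8.29 mm
PW = 9.32 + 15.92 + 8.29 = 33.53 ≈ 33.5 mm.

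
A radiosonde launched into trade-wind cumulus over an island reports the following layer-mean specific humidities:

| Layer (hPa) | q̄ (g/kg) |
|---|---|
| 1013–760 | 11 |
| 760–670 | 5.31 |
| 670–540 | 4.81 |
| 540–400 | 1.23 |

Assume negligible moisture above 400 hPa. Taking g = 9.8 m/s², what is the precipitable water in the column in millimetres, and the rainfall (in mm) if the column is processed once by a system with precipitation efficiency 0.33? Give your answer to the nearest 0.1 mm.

Precipitable water is the column-integrated vapour mass per unit area: PW = (1/g) Σ q̄ Δp, with q in kg/kg and Δp in Pa (1 kg/m² of water = 1 mm).
Layer 1013–760 hPa: Δp = 253 hPa = 25300 Pa, q̄ = 0.011 kg/kg → 0.011 × 25300 / 9.8 = 28.40 mm
Layer 760–670 hPa: Δp = 90 hPa = 9000 Pa, q̄ = 0.00531 kg/kg → 0.00531 × 9000 / 9.8 = 4.88 mm
Layer 670–540 hPa: Δp = 130 hPa = 13000 Pa, q̄ = 0.00481 kg/kg → 0.00481 × 13000 / 9.8 = 6.38 mm
Layer 540–400 hPa: Δp = 140 hPa = 14000 Pa, q̄ = 0.00123 kg/kg → 0.00123 × 14000 / 9.8 = 1.76 mm
PW = 28.40 + 4.88 + 6.38 + 1.76 = 41.42 ≈ 41.4 mm.
Rainfall = ε × PW = 0.33 × 41.4 = 13.7 mm.

PW ≈ 41.4 mm; rainfall ≈ 13.7 mm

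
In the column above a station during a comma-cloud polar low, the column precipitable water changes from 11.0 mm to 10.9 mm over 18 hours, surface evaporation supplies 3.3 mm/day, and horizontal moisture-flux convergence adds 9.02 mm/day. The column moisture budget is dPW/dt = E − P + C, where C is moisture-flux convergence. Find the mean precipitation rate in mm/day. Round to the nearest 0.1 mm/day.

P ≈ 12.5 mm/day

dPW/dt = (10.9 − 11.0) mm / (18/24 day) = -0.133 mm/day.
P = E + C − dPW/dt = 3.3 + (9.02) − (-0.133) = 12.5 mm/day.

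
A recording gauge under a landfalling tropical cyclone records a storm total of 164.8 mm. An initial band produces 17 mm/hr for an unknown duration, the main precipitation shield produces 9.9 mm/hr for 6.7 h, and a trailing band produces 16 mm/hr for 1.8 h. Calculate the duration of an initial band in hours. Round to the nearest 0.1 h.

Known phases: 9.9 × 6.7 + 16 × 1.8 = 66.33 + 28.8 = 95.13 mm.
Remaining depth = 164.8 − 95.13 = 69.67 mm.
Duration = 69.67 / 17 = 4.1 h.

duration ≈ 4.1 h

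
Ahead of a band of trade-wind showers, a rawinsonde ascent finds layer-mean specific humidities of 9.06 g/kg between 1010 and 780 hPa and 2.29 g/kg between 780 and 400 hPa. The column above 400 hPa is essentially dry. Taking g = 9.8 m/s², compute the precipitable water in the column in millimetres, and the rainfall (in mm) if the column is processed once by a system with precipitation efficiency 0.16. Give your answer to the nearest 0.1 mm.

PW ≈ 30.1 mm; rainfall ≈ 4.8 mm

Precipitable water is the column-integrated vapour mass per unit area: PW = (1/g) Σ q̄ Δp, with q in kg/kg and Δp in Pa (1 kg/m² of water = 1 mm).
Layer 1010–780 hPa: Δp = 230 hPa = 23000 Pa, q̄ = 0.00906 kg/kg → 0.00906 × 23000 / 9.8 = 21.26 mm
Layer 780–400 hPa: Δp = 380 hPa = 38000 Pa, q̄ = 0.00229 kg/kg → 0.00229 × 38000 / 9.8 = 8.88 mm
PW = 21.26 + 8.88 = 30.14 ≈ 30.1 mm.
Rainfall = ε × PW = 0.16 × 30.1 = 4.8 mm.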